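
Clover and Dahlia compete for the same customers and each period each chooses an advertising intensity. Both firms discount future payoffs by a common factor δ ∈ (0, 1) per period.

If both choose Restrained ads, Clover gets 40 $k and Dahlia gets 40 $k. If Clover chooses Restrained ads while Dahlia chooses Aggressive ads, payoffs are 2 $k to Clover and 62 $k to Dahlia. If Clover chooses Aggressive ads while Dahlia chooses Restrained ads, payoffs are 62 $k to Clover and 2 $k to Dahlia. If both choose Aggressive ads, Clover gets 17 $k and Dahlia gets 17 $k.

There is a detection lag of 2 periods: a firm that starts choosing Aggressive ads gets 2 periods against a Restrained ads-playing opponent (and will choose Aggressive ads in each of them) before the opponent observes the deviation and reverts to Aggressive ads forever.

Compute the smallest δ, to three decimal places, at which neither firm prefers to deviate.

The best deviation is to choose Aggressive ads for all 2 undetected periods, earning 62 each, then 17 forever once detected.
Deviation value: 62(1−δ^2)/(1−δ) + 17δ^2/(1−δ); cooperation value: 40/(1−δ).
IC: 40 ≥ 62(1−δ^2) + 17δ^2 = 62 − 45δ^2.
So δ^2 ≥ 22/45, giving δ ≥ (22/45)^(1/2) ≈ 0.699.

0.699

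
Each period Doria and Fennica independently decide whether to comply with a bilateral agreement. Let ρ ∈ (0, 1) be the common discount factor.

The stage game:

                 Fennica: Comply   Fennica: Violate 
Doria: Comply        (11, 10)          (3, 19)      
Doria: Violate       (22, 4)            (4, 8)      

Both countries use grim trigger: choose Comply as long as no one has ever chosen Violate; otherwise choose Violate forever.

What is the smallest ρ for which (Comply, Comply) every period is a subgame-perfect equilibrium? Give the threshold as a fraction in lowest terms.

9/11

Doria: cooperation gives 11 each period; deviation gives 22 once then 4 forever.
  11/(1−ρ) ≥ 22 + 4ρ/(1−ρ) ⇒ ρ ≥ 11/18.
Fennica: cooperation gives 10 each period; deviation gives 19 once then 8 forever.
  ρ ≥ 9/11.
Both must hold, so the binding constraint is Fennica's: ρ ≥ 9/11.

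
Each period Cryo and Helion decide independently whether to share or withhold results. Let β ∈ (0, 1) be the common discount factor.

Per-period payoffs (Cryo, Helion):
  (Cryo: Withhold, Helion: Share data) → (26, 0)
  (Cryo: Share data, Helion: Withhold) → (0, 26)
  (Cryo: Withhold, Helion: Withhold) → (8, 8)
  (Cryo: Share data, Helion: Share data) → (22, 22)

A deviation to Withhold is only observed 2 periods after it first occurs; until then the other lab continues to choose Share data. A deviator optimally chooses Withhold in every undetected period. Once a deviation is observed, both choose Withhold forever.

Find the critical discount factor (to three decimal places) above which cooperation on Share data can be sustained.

0.471

The best deviation is to choose Withhold for all 2 undetected periods, earning 26 each, then 8 forever once detected.
Deviation value: 26(1−β^2)/(1−β) + 8β^2/(1−β); cooperation value: 22/(1−β).
IC: 22 ≥ 26(1−β^2) + 8β^2 = 26 − 18β^2.
So β^2 ≥ 4/18 = 2/9, giving β ≥ (2/9)^(1/2) ≈ 0.471.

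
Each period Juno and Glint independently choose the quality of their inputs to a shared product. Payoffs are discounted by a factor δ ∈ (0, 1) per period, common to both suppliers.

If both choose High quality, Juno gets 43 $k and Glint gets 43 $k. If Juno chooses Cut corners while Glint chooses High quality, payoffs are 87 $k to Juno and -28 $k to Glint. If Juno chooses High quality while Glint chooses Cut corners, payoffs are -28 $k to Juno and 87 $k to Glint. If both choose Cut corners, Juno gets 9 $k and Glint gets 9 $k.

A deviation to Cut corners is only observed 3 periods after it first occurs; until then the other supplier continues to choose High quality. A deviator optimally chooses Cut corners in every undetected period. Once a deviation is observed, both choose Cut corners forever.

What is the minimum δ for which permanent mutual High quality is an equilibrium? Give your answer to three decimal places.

0.826

Deviating for the 3 undetected periods gains 87−43 = 44 per period over cooperation, then loses 43−9 = 34 per period forever once punishment starts.
Gain: 44(1 + δ + … + δ^2); loss: 34·δ^3/(1−δ).
No profitable deviation ⇔ 44(1−δ^3) ≤ 34·δ^3, i.e. δ^3 ≥ 44/(44+34) = 22/39.
Hence δ ≥ (22/39)^(1/3) ≈ 0.826.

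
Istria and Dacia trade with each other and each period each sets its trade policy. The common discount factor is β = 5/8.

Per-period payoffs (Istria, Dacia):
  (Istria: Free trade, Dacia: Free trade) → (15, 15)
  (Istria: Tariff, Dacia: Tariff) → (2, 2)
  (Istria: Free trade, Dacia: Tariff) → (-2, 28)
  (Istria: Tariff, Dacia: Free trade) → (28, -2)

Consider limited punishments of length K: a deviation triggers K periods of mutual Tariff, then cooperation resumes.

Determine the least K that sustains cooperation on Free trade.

IC: β(1−β^K)/(1−β) ≥ (28−15)/(15−2) = 1.
With β = 5/8: need 1 − β^K ≥ 1·(1−5/8)/(5/8), i.e. β^K ≤ 0.4000.
Since (5/8)^1 = 0.6250 and (5/8)^2 = 0.3906, the smallest such K is 2.

2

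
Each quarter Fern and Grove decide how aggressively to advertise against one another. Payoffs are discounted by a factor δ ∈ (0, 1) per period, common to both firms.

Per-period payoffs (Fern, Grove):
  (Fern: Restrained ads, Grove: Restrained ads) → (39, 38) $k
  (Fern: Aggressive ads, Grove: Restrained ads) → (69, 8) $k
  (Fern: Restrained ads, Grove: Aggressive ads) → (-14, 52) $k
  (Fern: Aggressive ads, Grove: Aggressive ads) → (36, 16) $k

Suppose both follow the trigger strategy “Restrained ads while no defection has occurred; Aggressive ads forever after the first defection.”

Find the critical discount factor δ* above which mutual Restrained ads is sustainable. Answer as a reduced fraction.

For Fern: deviation gain 69−39 = 30, per-period punishment loss 39−36 = 3. IC gives δ ≥ 30/33 = 10/11.
For Grove: gain 14, loss 22 per period, so δ ≥ 14/36 = 7/18.
The tighter constraint is Fern's, so cooperation needs δ ≥ 10/11.

10/11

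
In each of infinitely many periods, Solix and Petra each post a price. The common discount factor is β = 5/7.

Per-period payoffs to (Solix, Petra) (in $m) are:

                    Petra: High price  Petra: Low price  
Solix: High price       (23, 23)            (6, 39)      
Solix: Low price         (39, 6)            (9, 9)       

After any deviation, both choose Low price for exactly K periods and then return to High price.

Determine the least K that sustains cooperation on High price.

2

No profitable deviation requires (23−9)(β+…+β^K) ≥ 39−23, i.e. β+…+β^K ≥ 8/7 ≈ 1.1429.
With β = 5/7, the partial sums are K=1: 0.7143, K=2: 1.2245.
K = 2 is the first length at which the sum reaches 1.1429.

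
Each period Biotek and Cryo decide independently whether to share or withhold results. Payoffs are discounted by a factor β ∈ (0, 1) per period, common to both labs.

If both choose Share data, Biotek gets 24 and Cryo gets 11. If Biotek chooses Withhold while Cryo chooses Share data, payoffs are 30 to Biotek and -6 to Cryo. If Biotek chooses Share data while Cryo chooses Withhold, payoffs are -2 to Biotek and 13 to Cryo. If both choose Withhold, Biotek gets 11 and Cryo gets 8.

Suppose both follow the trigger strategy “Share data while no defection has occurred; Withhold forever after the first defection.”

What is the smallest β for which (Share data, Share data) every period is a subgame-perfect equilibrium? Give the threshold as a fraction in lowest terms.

2/5

Biotek's threshold: (30−24)/(30−11) = 6/19.
Cryo's threshold: (13−11)/(13−8) = 2/5.
6/19 < 2/5, so Cryo binds and β* = 2/5.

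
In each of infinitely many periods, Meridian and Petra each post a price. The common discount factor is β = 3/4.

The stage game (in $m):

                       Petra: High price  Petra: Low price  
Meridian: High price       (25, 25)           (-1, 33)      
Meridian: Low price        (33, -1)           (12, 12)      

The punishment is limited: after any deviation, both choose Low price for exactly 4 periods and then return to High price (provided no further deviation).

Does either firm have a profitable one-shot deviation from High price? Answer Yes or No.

IC: β+…+β^4 ≥ (33−25)/(25−12) = 8/13.
At β = 3/4: partial sum = 2.0508 ≥ 0.6154. Cooperation sustainable.

No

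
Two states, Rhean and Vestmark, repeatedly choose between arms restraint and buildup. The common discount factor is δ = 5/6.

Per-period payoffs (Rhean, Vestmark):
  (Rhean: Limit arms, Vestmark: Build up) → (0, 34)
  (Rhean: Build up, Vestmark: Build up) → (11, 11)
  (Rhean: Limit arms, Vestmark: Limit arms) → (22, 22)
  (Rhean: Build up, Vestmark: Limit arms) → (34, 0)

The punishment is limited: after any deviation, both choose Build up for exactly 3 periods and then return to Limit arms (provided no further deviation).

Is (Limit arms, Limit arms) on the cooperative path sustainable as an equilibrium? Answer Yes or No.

Yes

A one-shot deviation gives 34 now, then 11 for 3 periods, then back to 22.
Gain from deviating: (34−22) today; loss: (22−11) in each of the next 3 periods.
No-deviation condition: (22−11)(δ+…+δ^3) ≥ 34−22, i.e. δ+…+δ^3 ≥ 12/11.
At δ = 5/6: δ+…+δ^3 = 2.1065 ≥ 1.0909.
So cooperation is sustainable.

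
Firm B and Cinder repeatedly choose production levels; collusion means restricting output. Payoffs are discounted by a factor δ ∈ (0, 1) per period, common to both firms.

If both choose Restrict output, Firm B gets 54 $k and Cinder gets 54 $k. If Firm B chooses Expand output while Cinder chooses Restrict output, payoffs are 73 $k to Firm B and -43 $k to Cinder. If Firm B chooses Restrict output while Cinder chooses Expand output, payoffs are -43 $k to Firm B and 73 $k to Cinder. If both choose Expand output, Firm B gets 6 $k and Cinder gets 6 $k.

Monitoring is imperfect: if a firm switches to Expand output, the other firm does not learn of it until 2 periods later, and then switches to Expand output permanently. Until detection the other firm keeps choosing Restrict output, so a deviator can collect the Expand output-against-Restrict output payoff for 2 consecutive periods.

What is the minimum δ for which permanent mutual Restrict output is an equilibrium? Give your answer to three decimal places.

0.533

The best deviation is to choose Expand output for all 2 undetected periods, earning 73 each, then 6 forever once detected.
Deviation value: 73(1−δ^2)/(1−δ) + 6δ^2/(1−δ); cooperation value: 54/(1−δ).
IC: 54 ≥ 73(1−δ^2) + 6δ^2 = 73 − 67δ^2.
So δ^2 ≥ 19/67, giving δ ≥ (19/67)^(1/2) ≈ 0.533.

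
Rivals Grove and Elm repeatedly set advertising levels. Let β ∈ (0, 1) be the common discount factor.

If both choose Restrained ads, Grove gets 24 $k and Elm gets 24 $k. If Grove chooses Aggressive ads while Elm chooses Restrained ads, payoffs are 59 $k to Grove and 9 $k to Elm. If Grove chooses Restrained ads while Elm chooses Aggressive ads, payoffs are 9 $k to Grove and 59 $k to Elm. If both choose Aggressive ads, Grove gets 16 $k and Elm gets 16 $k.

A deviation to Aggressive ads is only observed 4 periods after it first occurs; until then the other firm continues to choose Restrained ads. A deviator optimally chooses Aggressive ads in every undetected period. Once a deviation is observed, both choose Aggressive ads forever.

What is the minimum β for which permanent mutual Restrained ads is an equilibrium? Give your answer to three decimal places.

0.950

A deviator earns 59 for 4 periods, then 16 forever; cooperating earns 24 forever. Multiplying the IC by (1−β):
24 ≥ 59(1−β^4) + 16β^4, so 43·β^4 ≥ 35 and β^4 ≥ 35/43.
β ≥ (35/43)^(1/4) ≈ 0.950.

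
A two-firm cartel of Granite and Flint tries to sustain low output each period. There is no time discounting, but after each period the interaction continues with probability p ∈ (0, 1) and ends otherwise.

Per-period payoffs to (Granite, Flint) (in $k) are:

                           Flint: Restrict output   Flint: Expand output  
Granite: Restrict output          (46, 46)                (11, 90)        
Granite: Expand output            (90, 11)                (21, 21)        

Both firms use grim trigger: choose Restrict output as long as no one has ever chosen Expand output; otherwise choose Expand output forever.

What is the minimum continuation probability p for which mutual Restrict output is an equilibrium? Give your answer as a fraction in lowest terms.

With no time discounting, the continuation probability p plays the role of the discount factor.
Grim-trigger IC: 46/(1−p) ≥ 90 + 21p/(1−p) ⇒ p ≥ (90−46)/(90−21) = 44/69.

44/69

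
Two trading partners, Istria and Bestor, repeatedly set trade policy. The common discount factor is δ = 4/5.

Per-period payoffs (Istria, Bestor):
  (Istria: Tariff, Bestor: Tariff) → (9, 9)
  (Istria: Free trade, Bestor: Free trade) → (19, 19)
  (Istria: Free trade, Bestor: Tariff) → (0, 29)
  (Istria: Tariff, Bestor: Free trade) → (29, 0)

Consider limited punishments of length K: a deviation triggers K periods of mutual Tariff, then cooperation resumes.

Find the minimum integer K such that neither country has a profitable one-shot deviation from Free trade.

2

No profitable deviation requires (19−9)(δ+…+δ^K) ≥ 29−19, i.e. δ+…+δ^K ≥ 1 ≈ 1.0000.
With δ = 4/5, the partial sums are K=1: 0.8000, K=2: 1.4400.
K = 2 is the first length at which the sum reaches 1.0000.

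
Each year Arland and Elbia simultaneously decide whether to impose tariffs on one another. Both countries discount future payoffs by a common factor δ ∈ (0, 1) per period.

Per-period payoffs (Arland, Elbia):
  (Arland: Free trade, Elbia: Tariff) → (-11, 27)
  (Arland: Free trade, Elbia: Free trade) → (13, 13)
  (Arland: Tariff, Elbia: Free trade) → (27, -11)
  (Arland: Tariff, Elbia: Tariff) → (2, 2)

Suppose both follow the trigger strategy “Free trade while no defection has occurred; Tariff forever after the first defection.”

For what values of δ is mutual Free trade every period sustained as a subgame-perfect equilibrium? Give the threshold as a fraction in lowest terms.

14/25

Under grim trigger the critical discount factor is (T−C)/(T−P) with T = 27, C = 13, P = 2.
δ* = (27−13)/(27−2) = 14/25.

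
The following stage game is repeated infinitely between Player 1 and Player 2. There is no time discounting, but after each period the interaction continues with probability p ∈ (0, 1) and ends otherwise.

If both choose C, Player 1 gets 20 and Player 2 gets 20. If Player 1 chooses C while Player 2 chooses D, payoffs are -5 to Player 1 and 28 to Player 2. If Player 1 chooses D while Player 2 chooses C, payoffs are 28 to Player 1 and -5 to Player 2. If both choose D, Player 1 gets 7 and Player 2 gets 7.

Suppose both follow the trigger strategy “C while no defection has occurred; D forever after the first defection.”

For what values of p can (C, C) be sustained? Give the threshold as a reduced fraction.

With no time discounting, the continuation probability p plays the role of the discount factor.
Grim-trigger IC: 20/(1−p) ≥ 28 + 7p/(1−p) ⇒ p ≥ (28−20)/(28−7) = 8/21.

8/21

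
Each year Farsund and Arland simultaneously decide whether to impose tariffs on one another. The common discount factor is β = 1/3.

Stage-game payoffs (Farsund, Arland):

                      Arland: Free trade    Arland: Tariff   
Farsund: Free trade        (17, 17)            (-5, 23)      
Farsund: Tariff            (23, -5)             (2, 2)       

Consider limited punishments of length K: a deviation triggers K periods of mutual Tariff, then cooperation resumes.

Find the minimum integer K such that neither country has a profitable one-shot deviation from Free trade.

2

Need Σ_{k=1}^{K} β^k ≥ (23−17)/(17−2) = 0.4000 at β = 1/3.
At K = 1 the sum is 0.3333 < 0.4000; at K = 2 it is 0.4444 ≥ 0.4000.
So the minimum punishment length is K = 2.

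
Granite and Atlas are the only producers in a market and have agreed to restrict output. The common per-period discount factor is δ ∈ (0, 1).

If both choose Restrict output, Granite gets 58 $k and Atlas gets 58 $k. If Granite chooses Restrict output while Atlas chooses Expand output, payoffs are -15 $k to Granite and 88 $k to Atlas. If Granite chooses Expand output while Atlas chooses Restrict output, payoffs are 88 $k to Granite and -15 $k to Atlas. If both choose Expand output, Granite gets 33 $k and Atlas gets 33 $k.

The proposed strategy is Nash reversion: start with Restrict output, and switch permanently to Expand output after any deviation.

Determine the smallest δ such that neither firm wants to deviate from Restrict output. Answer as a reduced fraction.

6/11

Cooperation forever yields 58 each period: 58/(1−δ).
Deviating yields 88 once, then 33 forever: 88 + 33δ/(1−δ).
No profitable deviation requires 58/(1−δ) ≥ 88 + 33δ/(1−δ).
Multiplying by (1−δ): 58 ≥ 88(1−δ) + 33δ = 88 − 55δ.
So 55δ ≥ 30, i.e. δ ≥ 30/55 = 6/11.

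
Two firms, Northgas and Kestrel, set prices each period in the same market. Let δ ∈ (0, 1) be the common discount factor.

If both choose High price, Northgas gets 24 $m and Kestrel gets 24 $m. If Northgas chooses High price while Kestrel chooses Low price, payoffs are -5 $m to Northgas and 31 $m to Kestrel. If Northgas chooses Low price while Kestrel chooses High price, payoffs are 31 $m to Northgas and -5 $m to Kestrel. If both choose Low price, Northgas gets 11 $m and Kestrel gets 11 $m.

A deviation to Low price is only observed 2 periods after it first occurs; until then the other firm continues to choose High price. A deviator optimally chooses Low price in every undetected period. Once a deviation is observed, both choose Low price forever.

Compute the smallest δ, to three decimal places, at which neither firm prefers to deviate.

A deviator earns 31 for 2 periods, then 11 forever; cooperating earns 24 forever. Multiplying the IC by (1−δ):
24 ≥ 31(1−δ^2) + 11δ^2, so 20·δ^2 ≥ 7 and δ^2 ≥ 7/20.
δ ≥ (7/20)^(1/2) ≈ 0.592.

0.592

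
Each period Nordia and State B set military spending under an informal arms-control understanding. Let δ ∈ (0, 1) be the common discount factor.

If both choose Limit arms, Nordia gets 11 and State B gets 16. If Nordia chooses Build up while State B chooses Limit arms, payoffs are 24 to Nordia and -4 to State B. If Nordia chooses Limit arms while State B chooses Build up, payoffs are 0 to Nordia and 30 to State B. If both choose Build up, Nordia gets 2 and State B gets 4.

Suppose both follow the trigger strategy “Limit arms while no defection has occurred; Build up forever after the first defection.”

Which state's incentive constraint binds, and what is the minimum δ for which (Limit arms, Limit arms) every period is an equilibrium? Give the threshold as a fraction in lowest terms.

Nordia's threshold: (24−11)/(24−2) = 13/22.
State B's threshold: (30−16)/(30−4) = 7/13.
13/22 > 7/13, so Nordia binds and δ* = 13/22.

Nordia; δ ≥ 13/22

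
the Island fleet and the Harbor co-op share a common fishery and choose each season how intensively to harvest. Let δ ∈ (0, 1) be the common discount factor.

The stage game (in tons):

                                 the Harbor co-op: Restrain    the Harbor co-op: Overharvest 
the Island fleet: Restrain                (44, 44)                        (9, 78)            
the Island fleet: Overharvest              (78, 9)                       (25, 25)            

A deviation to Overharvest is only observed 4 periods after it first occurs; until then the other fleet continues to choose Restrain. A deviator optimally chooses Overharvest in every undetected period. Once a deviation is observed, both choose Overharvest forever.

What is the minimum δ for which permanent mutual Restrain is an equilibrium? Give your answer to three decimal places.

Deviating for the 4 undetected periods gains 78−44 = 34 per period over cooperation, then loses 44−25 = 19 per period forever once punishment starts.
Gain: 34(1 + δ + … + δ^3); loss: 19·δ^4/(1−δ).
No profitable deviation ⇔ 34(1−δ^4) ≤ 19·δ^4, i.e. δ^4 ≥ 34/(34+19) = 34/53.
Hence δ ≥ (34/53)^(1/4) ≈ 0.895.

0.895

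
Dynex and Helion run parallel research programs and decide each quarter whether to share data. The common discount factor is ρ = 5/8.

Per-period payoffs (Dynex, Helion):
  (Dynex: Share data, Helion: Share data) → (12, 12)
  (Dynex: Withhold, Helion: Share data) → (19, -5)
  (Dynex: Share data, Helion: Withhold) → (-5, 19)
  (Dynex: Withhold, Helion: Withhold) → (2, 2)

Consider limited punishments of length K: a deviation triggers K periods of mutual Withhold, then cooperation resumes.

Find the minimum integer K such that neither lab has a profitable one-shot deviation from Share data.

2

IC: ρ(1−ρ^K)/(1−ρ) ≥ (19−12)/(12−2) = 7/10.
With ρ = 5/8: need 1 − ρ^K ≥ 7/10·(1−5/8)/(5/8), i.e. ρ^K ≤ 0.5800.
Since (5/8)^1 = 0.6250 and (5/8)^2 = 0.3906, the smallest such K is 2.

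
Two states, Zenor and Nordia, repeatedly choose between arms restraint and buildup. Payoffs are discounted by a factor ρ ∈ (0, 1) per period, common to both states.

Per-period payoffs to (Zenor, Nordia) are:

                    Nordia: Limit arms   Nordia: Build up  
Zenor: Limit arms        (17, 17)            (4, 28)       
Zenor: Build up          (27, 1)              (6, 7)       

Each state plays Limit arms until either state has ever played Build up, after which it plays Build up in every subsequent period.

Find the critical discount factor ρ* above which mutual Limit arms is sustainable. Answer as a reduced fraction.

For Zenor: deviation gain 27−17 = 10, per-period punishment loss 17−6 = 11. IC gives ρ ≥ 10/21.
For Nordia: gain 11, loss 10 per period, so ρ ≥ 11/21.
The tighter constraint is Nordia's, so cooperation needs ρ ≥ 11/21.

11/21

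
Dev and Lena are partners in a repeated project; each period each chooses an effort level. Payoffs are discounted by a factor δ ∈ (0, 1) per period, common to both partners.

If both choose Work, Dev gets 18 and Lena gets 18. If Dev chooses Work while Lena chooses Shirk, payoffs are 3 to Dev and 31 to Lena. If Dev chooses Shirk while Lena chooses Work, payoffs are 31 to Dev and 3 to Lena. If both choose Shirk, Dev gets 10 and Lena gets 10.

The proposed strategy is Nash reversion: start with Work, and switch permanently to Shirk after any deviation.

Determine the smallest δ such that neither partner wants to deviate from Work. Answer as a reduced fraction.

One-period gain from deviating is 31 − 18 = 13. The loss is 18 − 10 = 8 in every subsequent period, with present value 8·δ/(1−δ).
Deviation is unprofitable when 8·δ/(1−δ) ≥ 13, i.e. δ/(1−δ) ≥ 13/8.
Equivalently δ ≥ 13/(13+8) = 13/21.

13/21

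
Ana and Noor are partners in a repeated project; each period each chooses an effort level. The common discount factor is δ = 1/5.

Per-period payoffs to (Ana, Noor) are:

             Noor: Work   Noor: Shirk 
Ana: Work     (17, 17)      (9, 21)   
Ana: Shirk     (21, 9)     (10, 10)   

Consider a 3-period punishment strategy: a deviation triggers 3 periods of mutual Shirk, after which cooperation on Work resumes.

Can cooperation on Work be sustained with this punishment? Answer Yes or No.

No

A one-shot deviation gives 21 now, then 10 for 3 periods, then back to 17.
Gain from deviating: (21−17) today; loss: (17−10) in each of the next 3 periods.
No-deviation condition: (17−10)(δ+…+δ^3) ≥ 21−17, i.e. δ+…+δ^3 ≥ 4/7.
At δ = 1/5: δ+…+δ^3 = 0.2480 < 0.5714.
So cooperation is not sustainable.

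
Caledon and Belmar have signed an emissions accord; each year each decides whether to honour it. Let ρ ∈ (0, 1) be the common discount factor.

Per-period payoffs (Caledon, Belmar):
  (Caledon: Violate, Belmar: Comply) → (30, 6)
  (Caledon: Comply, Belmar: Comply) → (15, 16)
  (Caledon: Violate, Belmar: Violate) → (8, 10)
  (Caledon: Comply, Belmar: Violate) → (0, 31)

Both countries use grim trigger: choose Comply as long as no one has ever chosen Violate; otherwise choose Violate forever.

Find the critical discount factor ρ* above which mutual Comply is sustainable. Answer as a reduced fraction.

Caledon: cooperation gives 15 each period; deviation gives 30 once then 8 forever.
  15/(1−ρ) ≥ 30 + 8ρ/(1−ρ) ⇒ ρ ≥ 15/22.
Belmar: cooperation gives 16 each period; deviation gives 31 once then 10 forever.
  ρ ≥ 15/21 = 5/7.
Both must hold, so the binding constraint is Belmar's: ρ ≥ 5/7.

5/7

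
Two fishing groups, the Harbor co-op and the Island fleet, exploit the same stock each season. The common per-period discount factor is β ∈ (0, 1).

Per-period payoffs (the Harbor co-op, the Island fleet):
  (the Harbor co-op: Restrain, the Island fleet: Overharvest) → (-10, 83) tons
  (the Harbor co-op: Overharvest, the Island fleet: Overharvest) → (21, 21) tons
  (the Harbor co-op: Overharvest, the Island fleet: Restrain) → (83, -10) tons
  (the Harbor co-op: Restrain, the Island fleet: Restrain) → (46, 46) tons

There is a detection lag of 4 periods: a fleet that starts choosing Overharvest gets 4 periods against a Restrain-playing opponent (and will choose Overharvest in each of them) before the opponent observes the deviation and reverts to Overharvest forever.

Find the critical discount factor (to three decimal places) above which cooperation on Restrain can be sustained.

0.879

A deviator earns 83 for 4 periods, then 21 forever; cooperating earns 46 forever. Multiplying the IC by (1−β):
46 ≥ 83(1−β^4) + 21β^4, so 62·β^4 ≥ 37 and β^4 ≥ 37/62.
β ≥ (37/62)^(1/4) ≈ 0.879.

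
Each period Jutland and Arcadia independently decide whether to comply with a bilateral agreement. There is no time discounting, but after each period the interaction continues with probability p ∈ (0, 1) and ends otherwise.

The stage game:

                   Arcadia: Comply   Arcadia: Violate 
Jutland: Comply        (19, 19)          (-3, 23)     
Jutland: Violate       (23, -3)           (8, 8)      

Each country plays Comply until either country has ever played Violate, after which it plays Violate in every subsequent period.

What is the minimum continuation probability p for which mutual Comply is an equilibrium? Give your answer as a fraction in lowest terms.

Expected cooperation value is 19 + p·19 + p²·19 + … = 19/(1−p); deviation gives 23 + p·8/(1−p).
19 ≥ 23(1−p) + 8p ⇒ 15p ≥ 4 ⇒ p ≥ 4/15.

4/15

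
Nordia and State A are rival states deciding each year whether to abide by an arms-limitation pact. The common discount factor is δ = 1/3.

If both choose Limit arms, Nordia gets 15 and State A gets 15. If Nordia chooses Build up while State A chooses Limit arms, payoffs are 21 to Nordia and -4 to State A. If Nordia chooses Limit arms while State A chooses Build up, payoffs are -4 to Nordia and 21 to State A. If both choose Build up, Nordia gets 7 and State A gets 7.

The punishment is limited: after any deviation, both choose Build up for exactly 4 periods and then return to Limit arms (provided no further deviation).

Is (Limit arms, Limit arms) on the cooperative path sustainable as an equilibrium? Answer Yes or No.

IC: δ+…+δ^4 ≥ (21−15)/(15−7) = 3/4.
At δ = 1/3: partial sum = 0.4938 < 0.7500. Cooperation not sustainable.

No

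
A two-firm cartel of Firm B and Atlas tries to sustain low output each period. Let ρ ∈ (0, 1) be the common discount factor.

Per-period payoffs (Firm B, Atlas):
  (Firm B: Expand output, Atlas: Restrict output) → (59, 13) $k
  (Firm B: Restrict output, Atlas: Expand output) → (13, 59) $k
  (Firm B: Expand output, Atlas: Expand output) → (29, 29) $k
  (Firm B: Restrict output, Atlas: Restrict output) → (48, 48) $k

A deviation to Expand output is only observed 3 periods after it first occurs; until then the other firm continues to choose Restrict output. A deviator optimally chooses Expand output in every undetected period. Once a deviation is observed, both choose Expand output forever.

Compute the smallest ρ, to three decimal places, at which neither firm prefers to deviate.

0.716

The best deviation is to choose Expand output for all 3 undetected periods, earning 59 each, then 29 forever once detected.
Deviation value: 59(1−ρ^3)/(1−ρ) + 29ρ^3/(1−ρ); cooperation value: 48/(1−ρ).
IC: 48 ≥ 59(1−ρ^3) + 29ρ^3 = 59 − 30ρ^3.
So ρ^3 ≥ 11/30, giving ρ ≥ (11/30)^(1/3) ≈ 0.716.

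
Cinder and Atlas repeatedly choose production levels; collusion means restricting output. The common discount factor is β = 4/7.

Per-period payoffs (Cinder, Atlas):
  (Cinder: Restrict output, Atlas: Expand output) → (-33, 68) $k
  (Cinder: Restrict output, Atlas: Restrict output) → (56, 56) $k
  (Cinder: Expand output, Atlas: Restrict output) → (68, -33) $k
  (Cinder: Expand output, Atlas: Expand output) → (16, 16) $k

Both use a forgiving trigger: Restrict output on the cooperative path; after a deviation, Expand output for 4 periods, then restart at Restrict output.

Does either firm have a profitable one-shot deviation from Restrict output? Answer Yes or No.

No

A one-shot deviation gives 68 now, then 16 for 4 periods, then back to 56.
Gain from deviating: (68−56) today; loss: (56−16) in each of the next 4 periods.
No-deviation condition: (56−16)(β+…+β^4) ≥ 68−56, i.e. β+…+β^4 ≥ 3/10.
At β = 4/7: β+…+β^4 = 1.1912 ≥ 0.3000.
So cooperation is sustainable.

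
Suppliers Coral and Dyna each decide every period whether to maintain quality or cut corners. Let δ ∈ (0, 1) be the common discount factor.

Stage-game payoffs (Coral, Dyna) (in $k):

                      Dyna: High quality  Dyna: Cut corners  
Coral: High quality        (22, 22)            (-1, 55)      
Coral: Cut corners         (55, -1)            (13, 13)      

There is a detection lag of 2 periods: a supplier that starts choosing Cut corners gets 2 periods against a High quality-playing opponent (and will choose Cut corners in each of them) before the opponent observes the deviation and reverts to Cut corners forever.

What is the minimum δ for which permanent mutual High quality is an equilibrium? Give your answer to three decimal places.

Deviating for the 2 undetected periods gains 55−22 = 33 per period over cooperation, then loses 22−13 = 9 per period forever once punishment starts.
Gain: 33(1 + δ + … + δ^1); loss: 9·δ^2/(1−δ).
No profitable deviation ⇔ 33(1−δ^2) ≤ 9·δ^2, i.e. δ^2 ≥ 33/(33+9) = 11/14.
Hence δ ≥ (11/14)^(1/2) ≈ 0.886.

0.886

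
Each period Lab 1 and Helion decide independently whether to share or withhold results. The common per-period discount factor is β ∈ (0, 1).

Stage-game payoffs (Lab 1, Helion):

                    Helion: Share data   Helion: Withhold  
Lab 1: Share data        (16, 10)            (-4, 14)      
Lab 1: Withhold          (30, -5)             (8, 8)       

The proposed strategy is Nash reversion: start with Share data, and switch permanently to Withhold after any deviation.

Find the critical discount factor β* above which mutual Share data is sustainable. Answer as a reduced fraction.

2/3

Lab 1's threshold: (30−16)/(30−8) = 7/11.
Helion's threshold: (14−10)/(14−8) = 2/3.
7/11 < 2/3, so Helion binds and β* = 2/3.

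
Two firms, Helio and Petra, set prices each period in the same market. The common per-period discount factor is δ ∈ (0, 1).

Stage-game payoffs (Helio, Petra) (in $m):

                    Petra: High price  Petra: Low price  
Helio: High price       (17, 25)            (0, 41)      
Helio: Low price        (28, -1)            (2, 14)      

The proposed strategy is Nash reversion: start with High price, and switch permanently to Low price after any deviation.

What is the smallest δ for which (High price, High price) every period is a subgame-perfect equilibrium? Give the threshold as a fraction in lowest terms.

For Helio: deviation gain 28−17 = 11, per-period punishment loss 17−2 = 15. IC gives δ ≥ 11/26.
For Petra: gain 16, loss 11 per period, so δ ≥ 16/27.
The tighter constraint is Petra's, so cooperation needs δ ≥ 16/27.

16/27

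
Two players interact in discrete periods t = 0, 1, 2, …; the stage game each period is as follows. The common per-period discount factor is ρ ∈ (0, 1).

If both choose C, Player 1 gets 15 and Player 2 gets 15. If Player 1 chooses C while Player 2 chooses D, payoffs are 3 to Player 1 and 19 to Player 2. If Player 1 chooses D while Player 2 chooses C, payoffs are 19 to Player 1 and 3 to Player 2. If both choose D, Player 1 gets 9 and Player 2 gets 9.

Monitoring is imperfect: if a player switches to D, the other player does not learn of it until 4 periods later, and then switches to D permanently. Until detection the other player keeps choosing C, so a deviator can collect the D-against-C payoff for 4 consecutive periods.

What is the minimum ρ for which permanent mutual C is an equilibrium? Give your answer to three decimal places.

0.795

The best deviation is to choose D for all 4 undetected periods, earning 19 each, then 9 forever once detected.
Deviation value: 19(1−ρ^4)/(1−ρ) + 9ρ^4/(1−ρ); cooperation value: 15/(1−ρ).
IC: 15 ≥ 19(1−ρ^4) + 9ρ^4 = 19 − 10ρ^4.
So ρ^4 ≥ 4/10 = 2/5, giving ρ ≥ (2/5)^(1/4) ≈ 0.795.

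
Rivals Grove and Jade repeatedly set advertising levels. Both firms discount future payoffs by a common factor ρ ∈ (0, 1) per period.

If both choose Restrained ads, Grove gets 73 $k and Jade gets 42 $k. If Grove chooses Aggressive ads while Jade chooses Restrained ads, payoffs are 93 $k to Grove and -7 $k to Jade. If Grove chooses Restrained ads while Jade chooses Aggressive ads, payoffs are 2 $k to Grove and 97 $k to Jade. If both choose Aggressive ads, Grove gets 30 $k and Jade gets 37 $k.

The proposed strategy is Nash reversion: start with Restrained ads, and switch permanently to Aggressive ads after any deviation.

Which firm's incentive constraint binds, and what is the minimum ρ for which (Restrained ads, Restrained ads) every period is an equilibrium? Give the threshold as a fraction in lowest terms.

Jade; ρ ≥ 11/12

For Grove: deviation gain 93−73 = 20, per-period punishment loss 73−30 = 43. IC gives ρ ≥ 20/63.
For Jade: gain 55, loss 5 per period, so ρ ≥ 55/60 = 11/12.
The tighter constraint is Jade's, so cooperation needs ρ ≥ 11/12.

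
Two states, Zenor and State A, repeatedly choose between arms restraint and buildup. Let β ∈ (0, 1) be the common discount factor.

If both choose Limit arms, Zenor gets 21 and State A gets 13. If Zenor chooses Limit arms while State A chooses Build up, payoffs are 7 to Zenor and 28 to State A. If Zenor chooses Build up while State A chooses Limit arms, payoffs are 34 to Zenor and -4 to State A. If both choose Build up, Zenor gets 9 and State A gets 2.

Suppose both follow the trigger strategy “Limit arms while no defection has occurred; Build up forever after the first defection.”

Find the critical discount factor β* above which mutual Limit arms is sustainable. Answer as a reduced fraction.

For Zenor: deviation gain 34−21 = 13, per-period punishment loss 21−9 = 12. IC gives β ≥ 13/25.
For State A: gain 15, loss 11 per period, so β ≥ 15/26.
The tighter constraint is State A's, so cooperation needs β ≥ 15/26.

15/26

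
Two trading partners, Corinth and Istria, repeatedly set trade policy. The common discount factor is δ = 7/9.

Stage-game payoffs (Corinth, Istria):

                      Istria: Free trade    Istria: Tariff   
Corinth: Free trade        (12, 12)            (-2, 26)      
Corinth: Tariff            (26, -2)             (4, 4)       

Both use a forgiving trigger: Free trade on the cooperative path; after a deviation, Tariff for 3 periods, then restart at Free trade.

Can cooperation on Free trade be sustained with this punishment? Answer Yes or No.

Yes

Comparing payoff streams over the 4 periods until play realigns: cooperate → 12(1+δ+…+δ^3); deviate → 26 + 4(δ+…+δ^3).
Cooperation is sustained iff (12−4)(δ+…+δ^3) ≥ 26−12.
δ+…+δ^3 = 7/9·(1−(7/9)^3)/(1−7/9) = 1.8532, and (26−12)/(12−4) = 1.7500.
1.8532 ≥ 1.7500, so cooperation is sustainable.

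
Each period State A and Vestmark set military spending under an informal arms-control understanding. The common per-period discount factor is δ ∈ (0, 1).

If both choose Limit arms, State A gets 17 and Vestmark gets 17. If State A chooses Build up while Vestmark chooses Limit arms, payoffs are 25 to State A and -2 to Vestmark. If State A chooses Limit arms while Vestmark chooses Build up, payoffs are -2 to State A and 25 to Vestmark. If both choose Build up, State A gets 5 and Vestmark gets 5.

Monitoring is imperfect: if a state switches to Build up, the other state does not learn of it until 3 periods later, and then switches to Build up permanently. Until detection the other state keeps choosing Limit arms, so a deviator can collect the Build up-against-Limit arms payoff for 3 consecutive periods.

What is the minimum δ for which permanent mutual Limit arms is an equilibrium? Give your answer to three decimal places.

0.737

A deviator earns 25 for 3 periods, then 5 forever; cooperating earns 17 forever. Multiplying the IC by (1−δ):
17 ≥ 25(1−δ^3) + 5δ^3, so 20·δ^3 ≥ 8 and δ^3 ≥ 2/5.
δ ≥ (2/5)^(1/3) ≈ 0.737.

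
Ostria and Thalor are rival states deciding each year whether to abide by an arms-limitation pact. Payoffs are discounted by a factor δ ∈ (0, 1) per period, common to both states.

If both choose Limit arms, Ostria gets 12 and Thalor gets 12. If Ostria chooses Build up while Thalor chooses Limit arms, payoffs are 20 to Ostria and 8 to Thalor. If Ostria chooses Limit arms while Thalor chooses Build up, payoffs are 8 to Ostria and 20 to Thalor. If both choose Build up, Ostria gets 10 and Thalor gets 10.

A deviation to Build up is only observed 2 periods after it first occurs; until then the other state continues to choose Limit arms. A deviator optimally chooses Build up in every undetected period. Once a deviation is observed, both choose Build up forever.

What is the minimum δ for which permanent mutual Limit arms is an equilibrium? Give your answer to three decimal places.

The best deviation is to choose Build up for all 2 undetected periods, earning 20 each, then 10 forever once detected.
Deviation value: 20(1−δ^2)/(1−δ) + 10δ^2/(1−δ); cooperation value: 12/(1−δ).
IC: 12 ≥ 20(1−δ^2) + 10δ^2 = 20 − 10δ^2.
So δ^2 ≥ 8/10 = 4/5, giving δ ≥ (4/5)^(1/2) ≈ 0.894.

0.894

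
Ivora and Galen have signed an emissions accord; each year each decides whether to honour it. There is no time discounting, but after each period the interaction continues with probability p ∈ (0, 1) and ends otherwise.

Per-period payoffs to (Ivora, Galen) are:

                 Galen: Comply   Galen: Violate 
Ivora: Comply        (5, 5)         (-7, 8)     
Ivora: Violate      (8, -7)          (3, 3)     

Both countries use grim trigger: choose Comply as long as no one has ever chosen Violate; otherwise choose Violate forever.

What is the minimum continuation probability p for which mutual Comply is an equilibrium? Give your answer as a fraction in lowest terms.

3/5

Expected cooperation value is 5 + p·5 + p²·5 + … = 5/(1−p); deviation gives 8 + p·3/(1−p).
5 ≥ 8(1−p) + 3p ⇒ 5p ≥ 3 ⇒ p ≥ 3/5.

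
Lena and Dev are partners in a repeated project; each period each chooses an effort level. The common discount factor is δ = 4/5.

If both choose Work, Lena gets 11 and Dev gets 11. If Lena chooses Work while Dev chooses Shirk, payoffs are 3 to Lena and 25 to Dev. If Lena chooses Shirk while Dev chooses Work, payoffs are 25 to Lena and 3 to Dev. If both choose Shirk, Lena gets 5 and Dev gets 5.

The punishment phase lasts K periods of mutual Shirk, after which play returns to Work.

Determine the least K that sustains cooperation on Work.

4

Need Σ_{k=1}^{K} δ^k ≥ (25−11)/(11−5) = 2.3333 at δ = 4/5.
At K = 3 the sum is 1.9520 < 2.3333; at K = 4 it is 2.3616 ≥ 2.3333.
So the minimum punishment length is K = 4.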